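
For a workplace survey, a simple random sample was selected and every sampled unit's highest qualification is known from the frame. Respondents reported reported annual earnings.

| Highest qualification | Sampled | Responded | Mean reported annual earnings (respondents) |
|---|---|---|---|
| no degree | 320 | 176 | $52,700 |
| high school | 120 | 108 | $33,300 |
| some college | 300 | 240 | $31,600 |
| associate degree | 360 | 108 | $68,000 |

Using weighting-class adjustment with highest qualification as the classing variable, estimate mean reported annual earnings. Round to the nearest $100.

Response rates by class: no degree 176/320 = 55%, high school 108/120 = 90%, some college 240/300 = 80%, associate degree 108/360 = 30%.
Weighting each respondent by the inverse class response rate inflates each class back to its sampled size, so the class weight is n_sampled:
  no degree: 320 × 52,700 = 16,864,000
  high school: 120 × 33,300 = 3,996,000
  some college: 300 × 31,600 = 9,480,000
  associate degree: 360 × 68,000 = 24,480,000
Adjusted estimate = 54,820,000 / 1,100 = 49836.4 → $49,800.

$49,800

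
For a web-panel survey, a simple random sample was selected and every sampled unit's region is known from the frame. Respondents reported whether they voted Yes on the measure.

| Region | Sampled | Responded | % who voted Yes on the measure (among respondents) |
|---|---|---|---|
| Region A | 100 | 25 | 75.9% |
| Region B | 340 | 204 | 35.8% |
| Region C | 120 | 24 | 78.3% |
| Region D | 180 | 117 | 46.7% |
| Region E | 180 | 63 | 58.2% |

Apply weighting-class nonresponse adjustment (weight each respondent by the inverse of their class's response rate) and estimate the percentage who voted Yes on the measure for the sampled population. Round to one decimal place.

Class response rates: Region A 25/100 = 25%, Region B 204/340 = 60%, Region C 24/120 = 20%, Region D 117/180 = 65%, Region E 63/180 = 35%.
Inverse-response-rate weighting restores each class to its sampled count, so class totals weight by n_sampled:
  Region A: 100 × 75.9 = 7590
  Region B: 340 × 35.8 = 12172
  Region C: 120 × 78.3 = 9396
  Region D: 180 × 46.7 = 8406
  Region E: 180 × 58.2 = 10,476
Adjusted estimate = 48,040 / 920 = 52.2174 → 52.2%.

52.2%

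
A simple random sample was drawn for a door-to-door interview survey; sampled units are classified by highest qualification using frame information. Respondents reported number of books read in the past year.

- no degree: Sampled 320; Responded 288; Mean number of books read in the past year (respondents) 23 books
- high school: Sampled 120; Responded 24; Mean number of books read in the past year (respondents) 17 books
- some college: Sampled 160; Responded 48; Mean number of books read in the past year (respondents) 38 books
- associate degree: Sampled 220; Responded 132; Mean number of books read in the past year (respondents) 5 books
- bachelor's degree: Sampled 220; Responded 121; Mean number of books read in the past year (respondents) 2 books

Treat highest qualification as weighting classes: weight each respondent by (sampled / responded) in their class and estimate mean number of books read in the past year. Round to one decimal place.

Class response rates: no degree 288/320 = 90%, high school 24/120 = 20%, some college 48/160 = 30%, associate degree 132/220 = 60%, bachelor's degree 121/220 = 55%.
Each respondent's weight = sampled/responded in their class; summing within a class gives n_sampled, so:
  no degree: 320 × 23 = 7360
  high school: 120 × 17 = 2040
  some college: 160 × 38 = 6080
  associate degree: 220 × 5 = 1100
  bachelor's degree: 220 × 2 = 440
Adjusted estimate = 17,020 / 1,040 = 16.3654 → 16.4.

16.4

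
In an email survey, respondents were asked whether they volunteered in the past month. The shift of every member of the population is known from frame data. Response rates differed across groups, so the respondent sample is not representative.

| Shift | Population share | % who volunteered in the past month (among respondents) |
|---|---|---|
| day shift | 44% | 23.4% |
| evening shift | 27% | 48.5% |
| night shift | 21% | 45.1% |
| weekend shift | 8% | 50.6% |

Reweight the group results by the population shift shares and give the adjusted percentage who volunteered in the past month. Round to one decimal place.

Each cell contributes population-share × respondent value:
  day shift: 0.44 × 23.4 = 10.296
  evening shift: 0.27 × 48.5 = 13.095
  night shift: 0.21 × 45.1 = 9.471
  weekend shift: 0.08 × 50.6 = 4.048
Post-stratified estimate = 36.91 → 36.9%.

36.9%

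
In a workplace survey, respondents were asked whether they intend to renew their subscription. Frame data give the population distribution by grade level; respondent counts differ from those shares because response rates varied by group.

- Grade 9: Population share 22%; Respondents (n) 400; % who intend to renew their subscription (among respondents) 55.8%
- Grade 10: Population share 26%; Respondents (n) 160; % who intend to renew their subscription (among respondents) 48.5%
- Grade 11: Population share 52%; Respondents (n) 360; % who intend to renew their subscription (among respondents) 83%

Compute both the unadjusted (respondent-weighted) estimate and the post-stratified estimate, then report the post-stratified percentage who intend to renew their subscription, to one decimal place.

68.0%

Without adjustment, the pooled respondent share is:
  (400/920)×55.8 + (160/920)×48.5 + (360/920)×83 = 65.1739%
Post-stratifying to population shares instead:
  0.22×55.8 + 0.26×48.5 + 0.52×83 = 68.046%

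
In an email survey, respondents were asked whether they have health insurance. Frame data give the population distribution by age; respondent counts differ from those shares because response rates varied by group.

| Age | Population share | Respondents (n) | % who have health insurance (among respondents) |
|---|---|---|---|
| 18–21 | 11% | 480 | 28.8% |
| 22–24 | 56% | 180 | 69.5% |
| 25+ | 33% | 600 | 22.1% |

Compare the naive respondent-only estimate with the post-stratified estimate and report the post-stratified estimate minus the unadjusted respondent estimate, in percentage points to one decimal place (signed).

Without adjustment, the pooled respondent share is:
  (480/1260)×28.8 + (180/1260)×69.5 + (600/1260)×22.1 = 31.4238%
Post-stratifying to population shares instead:
  0.11×28.8 + 0.56×69.5 + 0.33×22.1 = 49.381%
Difference = 49.381 − 31.4238 = 17.9572 pp.

+18.0 percentage points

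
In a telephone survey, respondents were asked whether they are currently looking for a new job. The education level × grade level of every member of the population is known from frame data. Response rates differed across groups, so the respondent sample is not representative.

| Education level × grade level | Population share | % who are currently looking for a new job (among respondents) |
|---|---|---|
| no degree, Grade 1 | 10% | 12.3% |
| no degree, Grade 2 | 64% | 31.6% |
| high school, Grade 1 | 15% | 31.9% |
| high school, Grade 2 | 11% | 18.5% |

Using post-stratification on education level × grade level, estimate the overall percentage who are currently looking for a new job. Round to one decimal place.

28.3%

Each cell contributes population-share × respondent value:
  no degree, Grade 1: 0.1 × 12.3 = 1.23
  no degree, Grade 2: 0.64 × 31.6 = 20.224
  high school, Grade 1: 0.15 × 31.9 = 4.785
  high school, Grade 2: 0.11 × 18.5 = 2.035
Post-stratified estimate = 28.274 → 28.3%.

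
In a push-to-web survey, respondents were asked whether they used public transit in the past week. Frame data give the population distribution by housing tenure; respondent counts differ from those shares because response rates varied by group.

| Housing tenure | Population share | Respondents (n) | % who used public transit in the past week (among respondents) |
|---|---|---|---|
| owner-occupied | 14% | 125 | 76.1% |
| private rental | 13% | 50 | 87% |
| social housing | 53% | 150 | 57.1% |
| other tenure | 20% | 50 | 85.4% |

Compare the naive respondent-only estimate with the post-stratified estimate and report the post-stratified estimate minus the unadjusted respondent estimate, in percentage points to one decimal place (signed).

-1.9 percentage points

Unadjusted (pooled respondent) estimate weights by respondent counts:
  (125/375)×76.1 + (50/375)×87 + (150/375)×57.1 + (50/375)×85.4 = 71.1933%
Post-stratified estimate weights by population shares:
  0.14×76.1 + 0.13×87 + 0.53×57.1 + 0.2×85.4 = 69.307%
Difference = 69.307 − 71.1933 = -1.8863 pp.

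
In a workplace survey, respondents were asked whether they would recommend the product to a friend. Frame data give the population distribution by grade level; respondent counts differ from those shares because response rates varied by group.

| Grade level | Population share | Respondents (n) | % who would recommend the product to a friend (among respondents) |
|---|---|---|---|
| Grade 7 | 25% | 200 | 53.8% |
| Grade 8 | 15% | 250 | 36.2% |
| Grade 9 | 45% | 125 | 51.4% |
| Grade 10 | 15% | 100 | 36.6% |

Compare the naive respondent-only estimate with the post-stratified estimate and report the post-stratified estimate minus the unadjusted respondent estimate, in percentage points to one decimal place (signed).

+3.2 percentage points

Unadjusted (pooled respondent) estimate weights by respondent counts:
  (200/675)×53.8 + (250/675)×36.2 + (125/675)×51.4 + (100/675)×36.6 = 44.2889%
Post-stratified estimate weights by population shares:
  0.25×53.8 + 0.15×36.2 + 0.45×51.4 + 0.15×36.6 = 47.5%
Difference = 47.5 − 44.2889 = 3.2111 pp.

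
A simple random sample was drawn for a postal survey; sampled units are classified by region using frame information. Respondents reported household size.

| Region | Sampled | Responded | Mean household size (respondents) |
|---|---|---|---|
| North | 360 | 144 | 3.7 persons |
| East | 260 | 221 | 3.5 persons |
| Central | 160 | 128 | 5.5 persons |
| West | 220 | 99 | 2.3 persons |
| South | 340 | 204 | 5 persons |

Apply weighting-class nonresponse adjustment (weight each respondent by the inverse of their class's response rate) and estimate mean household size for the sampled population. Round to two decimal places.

3.98

Class response rates: North 144/360 = 40%, East 221/260 = 85%, Central 128/160 = 80%, West 99/220 = 45%, South 204/340 = 60%.
Weighting each respondent by the inverse class response rate inflates each class back to its sampled size, so the class weight is n_sampled:
  North: 360 × 3.7 = 1332
  East: 260 × 3.5 = 910
  Central: 160 × 5.5 = 880
  West: 220 × 2.3 = 506
  South: 340 × 5 = 1700
Adjusted estimate = 5328 / 1,340 = 3.97612 → 3.98.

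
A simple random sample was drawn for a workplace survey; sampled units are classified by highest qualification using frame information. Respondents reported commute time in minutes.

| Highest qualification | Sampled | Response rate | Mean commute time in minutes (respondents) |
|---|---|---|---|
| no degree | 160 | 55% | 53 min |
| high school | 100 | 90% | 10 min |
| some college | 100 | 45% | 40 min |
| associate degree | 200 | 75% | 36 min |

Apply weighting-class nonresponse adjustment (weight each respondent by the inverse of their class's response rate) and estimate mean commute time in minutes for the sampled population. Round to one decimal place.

Inverse-response-rate weighting restores each class to its sampled count, so class totals weight by n_sampled:
  no degree: 160 × 53 = 8480
  high school: 100 × 10 = 1000
  some college: 100 × 40 = 4000
  associate degree: 200 × 36 = 7200
Adjusted estimate = 20,680 / 560 = 36.9286 → 36.9.

36.9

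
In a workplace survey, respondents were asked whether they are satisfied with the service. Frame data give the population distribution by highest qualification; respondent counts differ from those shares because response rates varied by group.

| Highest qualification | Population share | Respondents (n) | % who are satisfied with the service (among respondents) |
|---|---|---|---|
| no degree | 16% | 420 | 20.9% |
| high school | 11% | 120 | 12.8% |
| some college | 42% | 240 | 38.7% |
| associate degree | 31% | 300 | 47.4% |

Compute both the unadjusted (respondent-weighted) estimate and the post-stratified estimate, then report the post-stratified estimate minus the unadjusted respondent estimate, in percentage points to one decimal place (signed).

+4.4 percentage points

Without adjustment, the pooled respondent share is:
  (420/1080)×20.9 + (120/1080)×12.8 + (240/1080)×38.7 + (300/1080)×47.4 = 31.3167%
Post-stratifying to population shares instead:
  0.16×20.9 + 0.11×12.8 + 0.42×38.7 + 0.31×47.4 = 35.7%
Difference = 35.7 − 31.3167 = 4.3833 pp.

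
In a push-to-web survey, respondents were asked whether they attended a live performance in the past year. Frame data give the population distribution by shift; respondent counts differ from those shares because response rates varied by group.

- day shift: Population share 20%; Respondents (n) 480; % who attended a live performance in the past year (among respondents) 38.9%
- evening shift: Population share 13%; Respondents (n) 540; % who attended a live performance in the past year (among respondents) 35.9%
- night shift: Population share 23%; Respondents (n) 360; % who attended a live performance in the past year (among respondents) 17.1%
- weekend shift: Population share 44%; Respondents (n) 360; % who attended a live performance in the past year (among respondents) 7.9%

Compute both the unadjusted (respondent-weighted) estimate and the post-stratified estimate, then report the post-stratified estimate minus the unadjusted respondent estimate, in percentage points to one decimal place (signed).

Without adjustment, the pooled respondent share is:
  (480/1740)×38.9 + (540/1740)×35.9 + (360/1740)×17.1 + (360/1740)×7.9 = 27.0448%
Post-stratified estimate weights by population shares:
  0.2×38.9 + 0.13×35.9 + 0.23×17.1 + 0.44×7.9 = 19.856%
Difference = 19.856 − 27.0448 = -7.1888 pp.

-7.2 percentage points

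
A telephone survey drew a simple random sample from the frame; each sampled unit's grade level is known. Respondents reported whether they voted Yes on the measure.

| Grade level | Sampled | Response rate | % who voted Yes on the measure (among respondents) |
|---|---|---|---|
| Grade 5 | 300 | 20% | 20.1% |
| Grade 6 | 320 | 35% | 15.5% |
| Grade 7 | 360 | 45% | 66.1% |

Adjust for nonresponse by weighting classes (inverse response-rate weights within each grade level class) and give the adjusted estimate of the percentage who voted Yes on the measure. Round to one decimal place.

35.5%

Each respondent's weight = sampled/responded in their class; summing within a class gives n_sampled, so:
  Grade 5: 300 × 20.1 = 6030
  Grade 6: 320 × 15.5 = 4960
  Grade 7: 360 × 66.1 = 23796
Adjusted estimate = 34,786 / 980 = 35.4959 → 35.5%.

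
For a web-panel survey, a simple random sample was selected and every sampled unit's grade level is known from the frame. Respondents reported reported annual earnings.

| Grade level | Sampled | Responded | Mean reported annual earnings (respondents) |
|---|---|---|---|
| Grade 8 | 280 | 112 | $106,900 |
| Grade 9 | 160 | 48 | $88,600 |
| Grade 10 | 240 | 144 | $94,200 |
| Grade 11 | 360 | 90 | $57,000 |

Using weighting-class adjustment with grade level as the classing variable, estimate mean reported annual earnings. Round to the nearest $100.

$83,900

Class response rates: Grade 8 112/280 = 40%, Grade 9 48/160 = 30%, Grade 10 144/240 = 60%, Grade 11 90/360 = 25%.
Inverse-response-rate weighting restores each class to its sampled count, so class totals weight by n_sampled:
  Grade 8: 280 × 106,900 = 29,932,000
  Grade 9: 160 × 88,600 = 14,176,000
  Grade 10: 240 × 94,200 = 22,608,000
  Grade 11: 360 × 57,000 = 20,520,000
Adjusted estimate = 87,236,000 / 1,040 = 83880.8 → $83,900.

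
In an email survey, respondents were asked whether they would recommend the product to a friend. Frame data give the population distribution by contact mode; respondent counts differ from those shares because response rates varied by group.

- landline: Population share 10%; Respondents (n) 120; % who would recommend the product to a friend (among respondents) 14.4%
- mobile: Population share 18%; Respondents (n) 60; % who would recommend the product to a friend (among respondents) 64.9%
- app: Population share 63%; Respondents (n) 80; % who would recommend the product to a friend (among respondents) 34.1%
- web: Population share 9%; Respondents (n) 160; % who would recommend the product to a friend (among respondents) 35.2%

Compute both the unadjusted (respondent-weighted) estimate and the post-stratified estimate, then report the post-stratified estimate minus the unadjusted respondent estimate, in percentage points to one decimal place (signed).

Without adjustment, the pooled respondent share is:
  (120/420)×14.4 + (60/420)×64.9 + (80/420)×34.1 + (160/420)×35.2 = 33.2905%
Post-stratifying to population shares instead:
  0.1×14.4 + 0.18×64.9 + 0.63×34.1 + 0.09×35.2 = 37.773%
Difference = 37.773 − 33.2905 = 4.4825 pp.

+4.5 percentage points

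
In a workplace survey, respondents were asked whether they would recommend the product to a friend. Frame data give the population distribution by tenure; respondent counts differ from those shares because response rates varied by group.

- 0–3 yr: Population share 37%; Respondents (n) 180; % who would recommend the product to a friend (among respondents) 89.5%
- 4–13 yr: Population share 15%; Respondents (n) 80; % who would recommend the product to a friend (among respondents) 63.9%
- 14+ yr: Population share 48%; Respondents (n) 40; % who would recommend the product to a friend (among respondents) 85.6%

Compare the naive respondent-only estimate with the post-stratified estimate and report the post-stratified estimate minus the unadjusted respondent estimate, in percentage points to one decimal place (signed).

Naive respondent-only estimate (weights = respondent counts):
  (180/300)×89.5 + (80/300)×63.9 + (40/300)×85.6 = 82.1533%
Post-stratifying to population shares instead:
  0.37×89.5 + 0.15×63.9 + 0.48×85.6 = 83.788%
Difference = 83.788 − 82.1533 = 1.6347 pp.

+1.6 percentage points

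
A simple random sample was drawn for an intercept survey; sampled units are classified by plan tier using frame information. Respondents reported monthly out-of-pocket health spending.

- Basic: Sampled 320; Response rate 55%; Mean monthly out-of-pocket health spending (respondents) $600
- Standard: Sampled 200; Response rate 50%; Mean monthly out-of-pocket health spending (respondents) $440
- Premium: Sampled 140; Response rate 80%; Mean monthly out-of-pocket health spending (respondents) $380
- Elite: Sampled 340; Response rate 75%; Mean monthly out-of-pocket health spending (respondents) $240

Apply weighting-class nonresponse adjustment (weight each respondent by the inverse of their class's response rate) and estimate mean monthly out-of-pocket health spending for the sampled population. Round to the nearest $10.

Inverse-response-rate weighting restores each class to its sampled count, so class totals weight by n_sampled:
  Basic: 320 × 600 = 192,000
  Standard: 200 × 440 = 88,000
  Premium: 140 × 380 = 53,200
  Elite: 340 × 240 = 81,600
Adjusted estimate = 414,800 / 1,000 = 414.8 → $410.

$410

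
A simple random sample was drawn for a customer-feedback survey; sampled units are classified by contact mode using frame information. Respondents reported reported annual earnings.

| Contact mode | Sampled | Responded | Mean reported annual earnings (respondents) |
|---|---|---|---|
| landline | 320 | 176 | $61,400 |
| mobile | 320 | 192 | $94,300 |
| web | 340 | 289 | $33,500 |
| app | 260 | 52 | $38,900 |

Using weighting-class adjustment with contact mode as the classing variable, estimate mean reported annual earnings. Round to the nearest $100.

Class response rates: landline 176/320 = 55%, mobile 192/320 = 60%, web 289/340 = 85%, app 52/260 = 20%.
Inverse-response-rate weighting restores each class to its sampled count, so class totals weight by n_sampled:
  landline: 320 × 61,400 = 19,648,000
  mobile: 320 × 94,300 = 30,176,000
  web: 340 × 33,500 = 11,390,000
  app: 260 × 38,900 = 10,114,000
Adjusted estimate = 71,328,000 / 1,240 = 57522.6 → $57,500.

$57,500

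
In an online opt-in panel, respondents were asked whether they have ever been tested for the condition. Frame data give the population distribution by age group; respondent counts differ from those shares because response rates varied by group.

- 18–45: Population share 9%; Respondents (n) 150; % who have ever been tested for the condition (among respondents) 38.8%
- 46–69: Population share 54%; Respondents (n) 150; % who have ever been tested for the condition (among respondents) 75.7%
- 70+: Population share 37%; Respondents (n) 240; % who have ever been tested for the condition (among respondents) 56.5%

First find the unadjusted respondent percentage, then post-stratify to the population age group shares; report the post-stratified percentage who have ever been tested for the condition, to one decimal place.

65.3%

Naive respondent-only estimate (weights = respondent counts):
  (150/540)×38.8 + (150/540)×75.7 + (240/540)×56.5 = 56.9167%
Post-stratified estimate weights by population shares:
  0.09×38.8 + 0.54×75.7 + 0.37×56.5 = 65.275%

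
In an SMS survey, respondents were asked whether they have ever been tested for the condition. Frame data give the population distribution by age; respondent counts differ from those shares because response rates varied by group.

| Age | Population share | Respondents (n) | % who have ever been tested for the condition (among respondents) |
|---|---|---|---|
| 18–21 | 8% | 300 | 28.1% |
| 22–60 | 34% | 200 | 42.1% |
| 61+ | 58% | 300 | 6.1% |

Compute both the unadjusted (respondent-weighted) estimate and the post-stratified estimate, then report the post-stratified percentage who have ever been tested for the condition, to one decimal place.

20.1%

Unadjusted (pooled respondent) estimate weights by respondent counts:
  (300/800)×28.1 + (200/800)×42.1 + (300/800)×6.1 = 23.35%
Post-stratifying to population shares instead:
  0.08×28.1 + 0.34×42.1 + 0.58×6.1 = 20.1%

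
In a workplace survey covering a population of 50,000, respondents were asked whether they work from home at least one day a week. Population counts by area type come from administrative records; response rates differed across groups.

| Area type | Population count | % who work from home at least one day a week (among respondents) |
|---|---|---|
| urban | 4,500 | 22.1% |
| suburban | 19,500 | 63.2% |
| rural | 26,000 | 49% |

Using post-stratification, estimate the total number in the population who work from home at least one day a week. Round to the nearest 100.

Apply each group's respondent rate to its population count:
  urban: 4,500 × 22.1% = 994.5
  suburban: 19,500 × 63.2% = 12,324
  rural: 26,000 × 49% = 12,740
Estimated total = 26058.5 → 26,100.

26,100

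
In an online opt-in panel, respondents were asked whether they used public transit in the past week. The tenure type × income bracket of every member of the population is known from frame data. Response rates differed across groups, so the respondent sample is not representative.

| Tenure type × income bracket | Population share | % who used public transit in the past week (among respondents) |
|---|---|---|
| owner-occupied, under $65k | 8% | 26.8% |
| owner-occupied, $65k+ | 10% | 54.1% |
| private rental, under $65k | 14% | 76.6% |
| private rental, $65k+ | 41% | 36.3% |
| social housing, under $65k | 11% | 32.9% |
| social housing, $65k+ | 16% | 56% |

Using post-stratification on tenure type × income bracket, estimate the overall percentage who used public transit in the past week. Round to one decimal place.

45.7%

Weight each group's respondent value by its population share:
  owner-occupied, under $65k: 0.08 × 26.8 = 2.144
  owner-occupied, $65k+: 0.1 × 54.1 = 5.41
  private rental, under $65k: 0.14 × 76.6 = 10.724
  private rental, $65k+: 0.41 × 36.3 = 14.883
  social housing, under $65k: 0.11 × 32.9 = 3.619
  social housing, $65k+: 0.16 × 56 = 8.96
Post-stratified estimate = 45.74 → 45.7%.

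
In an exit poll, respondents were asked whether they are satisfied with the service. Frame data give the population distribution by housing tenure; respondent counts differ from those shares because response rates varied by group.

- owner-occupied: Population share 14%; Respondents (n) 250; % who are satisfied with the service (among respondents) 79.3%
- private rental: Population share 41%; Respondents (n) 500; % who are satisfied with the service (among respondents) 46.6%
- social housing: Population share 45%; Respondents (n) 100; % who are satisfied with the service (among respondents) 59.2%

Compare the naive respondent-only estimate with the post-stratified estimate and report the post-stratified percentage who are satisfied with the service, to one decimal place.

56.8%

Without adjustment, the pooled respondent share is:
  (250/850)×79.3 + (500/850)×46.6 + (100/850)×59.2 = 57.7%
Post-stratifying to population shares instead:
  0.14×79.3 + 0.41×46.6 + 0.45×59.2 = 56.848%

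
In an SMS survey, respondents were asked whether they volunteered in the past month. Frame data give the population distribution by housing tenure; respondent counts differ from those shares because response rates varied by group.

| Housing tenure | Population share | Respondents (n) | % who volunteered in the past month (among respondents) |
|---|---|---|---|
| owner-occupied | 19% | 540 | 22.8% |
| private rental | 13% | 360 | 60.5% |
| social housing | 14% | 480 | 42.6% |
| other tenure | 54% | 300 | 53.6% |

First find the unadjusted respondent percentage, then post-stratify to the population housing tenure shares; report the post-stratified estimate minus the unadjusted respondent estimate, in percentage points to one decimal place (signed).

Without adjustment, the pooled respondent share is:
  (540/1680)×22.8 + (360/1680)×60.5 + (480/1680)×42.6 + (300/1680)×53.6 = 42.0357%
Post-stratifying to population shares instead:
  0.19×22.8 + 0.13×60.5 + 0.14×42.6 + 0.54×53.6 = 47.105%
Difference = 47.105 − 42.0357 = 5.0693 pp.

+5.1 percentage points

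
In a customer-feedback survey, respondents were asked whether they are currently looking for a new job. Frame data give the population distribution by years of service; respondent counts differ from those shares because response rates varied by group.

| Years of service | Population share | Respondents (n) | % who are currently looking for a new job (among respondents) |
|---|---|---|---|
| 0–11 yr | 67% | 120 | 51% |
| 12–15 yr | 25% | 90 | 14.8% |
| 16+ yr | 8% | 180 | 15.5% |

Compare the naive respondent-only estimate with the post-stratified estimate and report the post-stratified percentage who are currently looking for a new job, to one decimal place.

Without adjustment, the pooled respondent share is:
  (120/390)×51 + (90/390)×14.8 + (180/390)×15.5 = 26.2615%
Post-stratified estimate weights by population shares:
  0.67×51 + 0.25×14.8 + 0.08×15.5 = 39.11%

39.1%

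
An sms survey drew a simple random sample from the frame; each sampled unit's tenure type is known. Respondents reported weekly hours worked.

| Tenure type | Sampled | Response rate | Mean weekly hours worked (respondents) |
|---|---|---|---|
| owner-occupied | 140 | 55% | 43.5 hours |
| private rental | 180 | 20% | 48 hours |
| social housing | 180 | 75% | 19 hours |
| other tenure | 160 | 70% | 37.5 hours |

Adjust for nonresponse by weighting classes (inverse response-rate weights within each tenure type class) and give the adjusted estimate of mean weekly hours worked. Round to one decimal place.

Weighting each respondent by the inverse class response rate inflates each class back to its sampled size, so the class weight is n_sampled:
  owner-occupied: 140 × 43.5 = 6090
  private rental: 180 × 48 = 8640
  social housing: 180 × 19 = 3420
  other tenure: 160 × 37.5 = 6000
Adjusted estimate = 24,150 / 660 = 36.5909 → 36.6.

36.6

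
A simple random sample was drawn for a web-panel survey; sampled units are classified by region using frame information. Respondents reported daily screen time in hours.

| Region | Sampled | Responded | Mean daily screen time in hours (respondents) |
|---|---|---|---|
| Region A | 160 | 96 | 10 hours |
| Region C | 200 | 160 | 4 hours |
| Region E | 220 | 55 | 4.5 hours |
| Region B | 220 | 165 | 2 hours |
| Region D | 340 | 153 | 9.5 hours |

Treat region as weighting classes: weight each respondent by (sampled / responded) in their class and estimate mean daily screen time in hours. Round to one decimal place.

6.2

Response rates by class: Region A 96/160 = 60%, Region C 160/200 = 80%, Region E 55/220 = 25%, Region B 165/220 = 75%, Region D 153/340 = 45%.
Each respondent's weight = sampled/responded in their class; summing within a class gives n_sampled, so:
  Region A: 160 × 10 = 1600
  Region C: 200 × 4 = 800
  Region E: 220 × 4.5 = 990
  Region B: 220 × 2 = 440
  Region D: 340 × 9.5 = 3230
Adjusted estimate = 7060 / 1,140 = 6.19298 → 6.2.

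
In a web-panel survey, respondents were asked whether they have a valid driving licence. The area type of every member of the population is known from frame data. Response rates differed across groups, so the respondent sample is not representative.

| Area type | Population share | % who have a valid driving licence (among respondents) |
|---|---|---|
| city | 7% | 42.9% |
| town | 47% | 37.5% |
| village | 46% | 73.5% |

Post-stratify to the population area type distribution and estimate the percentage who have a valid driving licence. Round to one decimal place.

Each cell contributes population-share × respondent value:
  city: 0.07 × 42.9 = 3.003
  town: 0.47 × 37.5 = 17.625
  village: 0.46 × 73.5 = 33.81
Post-stratified estimate = 54.438 → 54.4%.

54.4%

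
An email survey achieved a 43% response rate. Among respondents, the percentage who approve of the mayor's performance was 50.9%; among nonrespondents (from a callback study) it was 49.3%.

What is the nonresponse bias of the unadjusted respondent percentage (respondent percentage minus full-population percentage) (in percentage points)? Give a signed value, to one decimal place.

Nonresponse fraction = 1 − 0.43 = 0.57.
Bias = (nonresponse fraction) × (respondent percentage − nonrespondent percentage)
     = 0.57 × (50.9 − 49.3) = 0.57 × 1.6 = 0.912.

+0.9 percentage points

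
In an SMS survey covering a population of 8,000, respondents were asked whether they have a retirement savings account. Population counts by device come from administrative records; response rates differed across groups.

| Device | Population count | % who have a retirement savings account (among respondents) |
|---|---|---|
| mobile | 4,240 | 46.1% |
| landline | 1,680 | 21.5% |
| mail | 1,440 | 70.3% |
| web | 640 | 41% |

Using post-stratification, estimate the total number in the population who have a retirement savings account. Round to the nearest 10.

3,590

Apply each group's respondent rate to its population count:
  mobile: 4,240 × 46.1% = 1954.64
  landline: 1,680 × 21.5% = 361.2
  mail: 1,440 × 70.3% = 1012.32
  web: 640 × 41% = 262.4
Estimated total = 3590.56 → 3,590.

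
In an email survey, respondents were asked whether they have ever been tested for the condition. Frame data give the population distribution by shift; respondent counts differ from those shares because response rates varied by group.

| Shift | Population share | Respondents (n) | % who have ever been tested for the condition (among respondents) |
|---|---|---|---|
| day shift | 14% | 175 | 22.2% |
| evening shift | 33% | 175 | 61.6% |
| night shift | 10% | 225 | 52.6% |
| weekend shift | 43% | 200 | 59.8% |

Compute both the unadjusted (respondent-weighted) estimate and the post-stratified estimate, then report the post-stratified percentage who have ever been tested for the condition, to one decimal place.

54.4%

Without adjustment, the pooled respondent share is:
  (175/775)×22.2 + (175/775)×61.6 + (225/775)×52.6 + (200/775)×59.8 = 49.6258%
Reweighting by population shift shares:
  0.14×22.2 + 0.33×61.6 + 0.1×52.6 + 0.43×59.8 = 54.41%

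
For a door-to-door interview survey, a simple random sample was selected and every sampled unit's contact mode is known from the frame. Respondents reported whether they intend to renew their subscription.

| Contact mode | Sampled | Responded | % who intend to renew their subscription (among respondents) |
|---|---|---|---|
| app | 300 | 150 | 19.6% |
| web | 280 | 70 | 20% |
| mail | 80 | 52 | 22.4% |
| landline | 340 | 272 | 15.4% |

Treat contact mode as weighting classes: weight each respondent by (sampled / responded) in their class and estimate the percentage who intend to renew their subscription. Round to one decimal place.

Response rates by class: app 150/300 = 50%, web 70/280 = 25%, mail 52/80 = 65%, landline 272/340 = 80%.
With weight = n_sampled/n_responded per class, the weighted class total is n_sampled:
  app: 300 × 19.6 = 5880
  web: 280 × 20 = 5600
  mail: 80 × 22.4 = 1792
  landline: 340 × 15.4 = 5236
Adjusted estimate = 18,508 / 1,000 = 18.508 → 18.5%.

18.5%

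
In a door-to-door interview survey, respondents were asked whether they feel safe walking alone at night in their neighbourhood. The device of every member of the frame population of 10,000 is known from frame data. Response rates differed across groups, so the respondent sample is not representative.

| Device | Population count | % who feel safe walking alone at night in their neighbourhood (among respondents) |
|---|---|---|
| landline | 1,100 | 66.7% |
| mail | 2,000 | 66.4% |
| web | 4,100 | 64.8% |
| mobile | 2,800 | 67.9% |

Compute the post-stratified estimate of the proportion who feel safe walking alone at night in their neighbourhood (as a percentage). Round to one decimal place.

66.2%

Each cell contributes population-share × respondent value:
  landline: (1,100/10,000) × 66.7 = 7.337
  mail: (2,000/10,000) × 66.4 = 13.28
  web: (4,100/10,000) × 64.8 = 26.568
  mobile: (2,800/10,000) × 67.9 = 19.012
Post-stratified estimate = 66.197 → 66.2%.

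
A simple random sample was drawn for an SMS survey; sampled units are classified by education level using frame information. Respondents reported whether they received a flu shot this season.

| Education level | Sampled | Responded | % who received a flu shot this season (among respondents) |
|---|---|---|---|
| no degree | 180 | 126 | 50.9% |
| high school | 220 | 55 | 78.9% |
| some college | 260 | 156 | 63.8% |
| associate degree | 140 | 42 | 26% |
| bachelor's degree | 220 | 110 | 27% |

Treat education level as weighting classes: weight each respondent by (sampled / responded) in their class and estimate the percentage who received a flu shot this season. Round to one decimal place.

51.7%

Response rates by class: no degree 126/180 = 70%, high school 55/220 = 25%, some college 156/260 = 60%, associate degree 42/140 = 30%, bachelor's degree 110/220 = 50%.
Each respondent's weight = sampled/responded in their class; summing within a class gives n_sampled, so:
  no degree: 180 × 50.9 = 9162
  high school: 220 × 78.9 = 17,358
  some college: 260 × 63.8 = 16,588
  associate degree: 140 × 26 = 3640
  bachelor's degree: 220 × 27 = 5940
Adjusted estimate = 52,688 / 1,020 = 51.6549 → 51.7%.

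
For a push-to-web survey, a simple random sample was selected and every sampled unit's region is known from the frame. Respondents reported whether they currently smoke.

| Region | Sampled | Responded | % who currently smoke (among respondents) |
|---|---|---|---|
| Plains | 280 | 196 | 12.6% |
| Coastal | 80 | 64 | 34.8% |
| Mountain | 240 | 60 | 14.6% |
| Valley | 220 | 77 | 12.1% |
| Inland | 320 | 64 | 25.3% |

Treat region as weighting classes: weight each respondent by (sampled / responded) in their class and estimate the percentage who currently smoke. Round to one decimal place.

Response rates by class: Plains 196/280 = 70%, Coastal 64/80 = 80%, Mountain 60/240 = 25%, Valley 77/220 = 35%, Inland 64/320 = 20%.
With weight = n_sampled/n_responded per class, the weighted class total is n_sampled:
  Plains: 280 × 12.6 = 3528
  Coastal: 80 × 34.8 = 2784
  Mountain: 240 × 14.6 = 3504
  Valley: 220 × 12.1 = 2662
  Inland: 320 × 25.3 = 8096
Adjusted estimate = 20,574 / 1,140 = 18.0474 → 18.0%.

18.0%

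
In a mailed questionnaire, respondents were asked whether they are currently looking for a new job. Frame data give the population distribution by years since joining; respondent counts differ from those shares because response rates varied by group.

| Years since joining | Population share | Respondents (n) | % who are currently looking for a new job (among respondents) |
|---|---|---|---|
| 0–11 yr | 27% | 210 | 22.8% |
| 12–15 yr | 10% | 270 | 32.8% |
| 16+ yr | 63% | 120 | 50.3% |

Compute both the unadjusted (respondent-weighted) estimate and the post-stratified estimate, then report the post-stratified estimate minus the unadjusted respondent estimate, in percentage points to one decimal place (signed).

Unadjusted (pooled respondent) estimate weights by respondent counts:
  (210/600)×22.8 + (270/600)×32.8 + (120/600)×50.3 = 32.8%
Post-stratifying to population shares instead:
  0.27×22.8 + 0.1×32.8 + 0.63×50.3 = 41.125%
Difference = 41.125 − 32.8 = 8.325 pp.

+8.3 percentage points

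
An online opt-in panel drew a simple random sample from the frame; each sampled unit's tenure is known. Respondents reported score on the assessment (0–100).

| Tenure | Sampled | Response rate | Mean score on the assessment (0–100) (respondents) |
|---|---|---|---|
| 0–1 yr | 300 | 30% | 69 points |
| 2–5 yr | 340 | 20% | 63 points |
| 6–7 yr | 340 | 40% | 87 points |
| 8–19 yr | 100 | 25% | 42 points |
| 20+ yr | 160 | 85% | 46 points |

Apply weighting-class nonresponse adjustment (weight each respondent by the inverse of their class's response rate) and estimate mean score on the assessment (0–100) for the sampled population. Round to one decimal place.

67.1

Weighting each respondent by the inverse class response rate inflates each class back to its sampled size, so the class weight is n_sampled:
  0–1 yr: 300 × 69 = 20,700
  2–5 yr: 340 × 63 = 21,420
  6–7 yr: 340 × 87 = 29,580
  8–19 yr: 100 × 42 = 4200
  20+ yr: 160 × 46 = 7360
Adjusted estimate = 83,260 / 1,240 = 67.1452 → 67.1.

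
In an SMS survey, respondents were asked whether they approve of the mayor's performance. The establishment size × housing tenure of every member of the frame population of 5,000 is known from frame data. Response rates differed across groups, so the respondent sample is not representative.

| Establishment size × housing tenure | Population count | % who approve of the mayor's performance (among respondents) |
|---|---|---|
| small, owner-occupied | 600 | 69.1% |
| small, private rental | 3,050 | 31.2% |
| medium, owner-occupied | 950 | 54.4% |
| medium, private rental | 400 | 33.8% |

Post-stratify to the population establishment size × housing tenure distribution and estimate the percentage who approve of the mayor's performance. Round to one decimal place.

40.4%

Weight each group's respondent value by its population share:
  small, owner-occupied: (600/5,000) × 69.1 = 8.292
  small, private rental: (3,050/5,000) × 31.2 = 19.032
  medium, owner-occupied: (950/5,000) × 54.4 = 10.336
  medium, private rental: (400/5,000) × 33.8 = 2.704
Post-stratified estimate = 40.364 → 40.4%.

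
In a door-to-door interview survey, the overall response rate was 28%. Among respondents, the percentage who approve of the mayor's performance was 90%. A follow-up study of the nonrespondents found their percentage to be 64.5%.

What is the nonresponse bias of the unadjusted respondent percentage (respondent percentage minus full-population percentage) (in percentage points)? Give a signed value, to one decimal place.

+18.4 percentage points

Nonresponse fraction = 1 − 0.28 = 0.72.
Bias = (nonresponse fraction) × (respondent percentage − nonrespondent percentage)
     = 0.72 × (90 − 64.5) = 0.72 × 25.5 = 18.36.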